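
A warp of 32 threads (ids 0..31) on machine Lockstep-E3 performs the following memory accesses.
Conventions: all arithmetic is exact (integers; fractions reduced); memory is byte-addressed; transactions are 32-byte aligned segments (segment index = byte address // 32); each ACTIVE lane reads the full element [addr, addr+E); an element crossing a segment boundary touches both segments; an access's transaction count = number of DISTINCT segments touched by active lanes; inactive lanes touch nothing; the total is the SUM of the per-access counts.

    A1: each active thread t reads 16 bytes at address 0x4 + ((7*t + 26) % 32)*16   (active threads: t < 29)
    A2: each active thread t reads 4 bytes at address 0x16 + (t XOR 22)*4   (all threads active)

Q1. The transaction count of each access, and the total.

A1: 17 transactions
A2: 5 transactions

Answer: 17,5; total 22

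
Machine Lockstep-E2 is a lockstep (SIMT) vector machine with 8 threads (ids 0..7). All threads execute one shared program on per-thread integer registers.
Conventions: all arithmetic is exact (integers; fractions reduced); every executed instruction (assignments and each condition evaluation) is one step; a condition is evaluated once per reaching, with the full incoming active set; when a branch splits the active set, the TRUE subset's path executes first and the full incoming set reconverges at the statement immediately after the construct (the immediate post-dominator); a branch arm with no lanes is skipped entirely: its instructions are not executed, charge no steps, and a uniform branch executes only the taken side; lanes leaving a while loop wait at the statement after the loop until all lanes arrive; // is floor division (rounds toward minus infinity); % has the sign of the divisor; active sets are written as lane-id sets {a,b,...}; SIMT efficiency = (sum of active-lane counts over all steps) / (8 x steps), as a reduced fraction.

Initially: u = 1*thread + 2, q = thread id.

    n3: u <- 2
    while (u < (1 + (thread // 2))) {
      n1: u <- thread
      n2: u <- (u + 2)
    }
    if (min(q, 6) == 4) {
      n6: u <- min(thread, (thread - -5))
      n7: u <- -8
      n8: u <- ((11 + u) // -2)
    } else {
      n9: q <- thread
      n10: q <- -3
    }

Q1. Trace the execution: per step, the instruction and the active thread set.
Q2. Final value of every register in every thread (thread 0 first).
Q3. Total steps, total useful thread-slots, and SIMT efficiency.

step 0: u <- 2                       {0,1,2,3,4,5,6,7}
step 1: eval (u < (1 + (thread // 2))) {0,1,2,3,4,5,6,7}
step 2: u <- thread                  {4,5,6,7}
step 3: u <- (u + 2)                 {4,5,6,7}
step 4: eval (u < (1 + (thread // 2))) {4,5,6,7}
step 5: eval (min(q, 6) == 4)        {0,1,2,3,4,5,6,7}
step 6: u <- min(thread, (thread - -5)) {4}
step 7: u <- -8                      {4}
step 8: u <- ((11 + u) // -2)        {4}
step 9: q <- thread                  {0,1,2,3,5,6,7}
step 10: q <- -3                      {0,1,2,3,5,6,7}

Answer: 11 steps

u: 2,2,2,2,-2,7,8,9
q: -3,-3,-3,-3,4,-3,-3,-3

steps = 11; useful = 53; efficiency = 53/88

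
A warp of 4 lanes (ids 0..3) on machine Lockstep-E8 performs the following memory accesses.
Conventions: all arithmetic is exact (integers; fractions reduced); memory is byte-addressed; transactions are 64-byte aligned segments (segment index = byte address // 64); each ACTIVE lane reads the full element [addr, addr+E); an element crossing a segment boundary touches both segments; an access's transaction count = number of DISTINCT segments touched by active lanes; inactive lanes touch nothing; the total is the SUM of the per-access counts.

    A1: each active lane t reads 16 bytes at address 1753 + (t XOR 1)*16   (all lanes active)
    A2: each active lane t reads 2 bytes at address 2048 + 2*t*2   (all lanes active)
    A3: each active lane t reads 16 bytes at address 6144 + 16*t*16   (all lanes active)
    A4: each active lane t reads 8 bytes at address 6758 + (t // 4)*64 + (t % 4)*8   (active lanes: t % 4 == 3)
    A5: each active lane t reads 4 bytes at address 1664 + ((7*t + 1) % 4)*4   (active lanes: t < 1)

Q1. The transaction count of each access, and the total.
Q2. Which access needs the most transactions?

A1: 2 transactions
A2: 1 transaction
A3: 4 transactions
A4: 2 transactions
A5: 1 transaction

Answer: 2,1,4,2,1; total 10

Answer: A3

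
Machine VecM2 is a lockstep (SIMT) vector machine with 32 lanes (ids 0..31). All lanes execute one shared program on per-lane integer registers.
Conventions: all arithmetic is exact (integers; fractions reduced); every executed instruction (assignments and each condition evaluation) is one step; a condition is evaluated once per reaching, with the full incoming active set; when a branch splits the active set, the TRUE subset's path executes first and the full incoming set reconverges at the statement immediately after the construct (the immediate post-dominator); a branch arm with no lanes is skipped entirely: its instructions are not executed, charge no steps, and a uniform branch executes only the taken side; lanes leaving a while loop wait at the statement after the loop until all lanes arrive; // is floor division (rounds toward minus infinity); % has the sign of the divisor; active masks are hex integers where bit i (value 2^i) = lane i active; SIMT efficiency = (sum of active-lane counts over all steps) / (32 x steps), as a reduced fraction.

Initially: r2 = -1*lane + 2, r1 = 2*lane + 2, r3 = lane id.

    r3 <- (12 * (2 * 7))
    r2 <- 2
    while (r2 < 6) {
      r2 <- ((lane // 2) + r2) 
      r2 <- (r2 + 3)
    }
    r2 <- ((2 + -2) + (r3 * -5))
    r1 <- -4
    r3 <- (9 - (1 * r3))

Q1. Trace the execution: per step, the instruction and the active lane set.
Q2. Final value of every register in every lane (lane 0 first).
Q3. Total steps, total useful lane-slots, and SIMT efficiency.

step 0: r3 <- (12 * (2 * 7))         0xffffffff
step 1: r2 <- 2                      0xffffffff
step 2: eval (r2 < 6)                0xffffffff
step 3: r2 <- ((lane // 2) + r2)     0xffffffff
step 4: r2 <- (r2 + 3)               0xffffffff
step 5: eval (r2 < 6)                0xffffffff
step 6: r2 <- ((lane // 2) + r2)     0x00000003
step 7: r2 <- (r2 + 3)               0x00000003
step 8: eval (r2 < 6)                0x00000003
step 9: r2 <- ((2 + -2) + (r3 * -5)) 0xffffffff
step 10: r1 <- -4                     0xffffffff
step 11: r3 <- (9 - (1 * r3))         0xffffffff

Answer: 12 steps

r2: -840,-840,-840,-840,-840,-840,-840,-840,-840,-840,-840,-840,-840,-840,-840,-840,-840,-840,-840,-840,-840,-840,-840,-840,-840,-840,-840,-840,-840,-840,-840,-840
r1: -4,-4,-4,-4,-4,-4,-4,-4,-4,-4,-4,-4,-4,-4,-4,-4,-4,-4,-4,-4,-4,-4,-4,-4,-4,-4,-4,-4,-4,-4,-4,-4
r3: -159,-159,-159,-159,-159,-159,-159,-159,-159,-159,-159,-159,-159,-159,-159,-159,-159,-159,-159,-159,-159,-159,-159,-159,-159,-159,-159,-159,-159,-159,-159,-159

steps = 12; useful = 294; efficiency = 294/384 = 49/64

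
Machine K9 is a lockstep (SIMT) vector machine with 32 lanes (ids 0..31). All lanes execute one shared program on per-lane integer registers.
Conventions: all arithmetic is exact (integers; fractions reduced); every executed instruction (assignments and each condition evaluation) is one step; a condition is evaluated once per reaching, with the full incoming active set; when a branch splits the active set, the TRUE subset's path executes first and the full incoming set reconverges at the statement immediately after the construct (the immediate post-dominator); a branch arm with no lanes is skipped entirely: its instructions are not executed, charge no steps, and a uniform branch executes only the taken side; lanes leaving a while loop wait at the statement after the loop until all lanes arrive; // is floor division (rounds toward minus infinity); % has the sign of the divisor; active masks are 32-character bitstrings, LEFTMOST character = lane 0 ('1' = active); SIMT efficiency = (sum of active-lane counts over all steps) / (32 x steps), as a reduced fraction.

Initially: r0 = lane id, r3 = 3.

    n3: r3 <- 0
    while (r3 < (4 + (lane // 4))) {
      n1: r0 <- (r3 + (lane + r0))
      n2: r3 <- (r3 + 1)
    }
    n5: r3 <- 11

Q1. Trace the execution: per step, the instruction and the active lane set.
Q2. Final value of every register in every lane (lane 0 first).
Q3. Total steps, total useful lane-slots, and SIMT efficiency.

step 0: r3 <- 0                      11111111111111111111111111111111
step 1: eval (r3 < (4 + (lane // 4))) 11111111111111111111111111111111
step 2: r0 <- (r3 + (lane + r0))     11111111111111111111111111111111
step 3: r3 <- (r3 + 1)               11111111111111111111111111111111
step 4: eval (r3 < (4 + (lane // 4))) 11111111111111111111111111111111
step 5: r0 <- (r3 + (lane + r0))     11111111111111111111111111111111
step 6: r3 <- (r3 + 1)               11111111111111111111111111111111
step 7: eval (r3 < (4 + (lane // 4))) 11111111111111111111111111111111
step 8: r0 <- (r3 + (lane + r0))     11111111111111111111111111111111
step 9: r3 <- (r3 + 1)               11111111111111111111111111111111
step 10: eval (r3 < (4 + (lane // 4))) 11111111111111111111111111111111
step 11: r0 <- (r3 + (lane + r0))     11111111111111111111111111111111
step 12: r3 <- (r3 + 1)               11111111111111111111111111111111
step 13: eval (r3 < (4 + (lane // 4))) 11111111111111111111111111111111
step 14: r0 <- (r3 + (lane + r0))     00001111111111111111111111111111
step 15: r3 <- (r3 + 1)               00001111111111111111111111111111
step 16: eval (r3 < (4 + (lane // 4))) 00001111111111111111111111111111
step 17: r0 <- (r3 + (lane + r0))     00000000111111111111111111111111
step 18: r3 <- (r3 + 1)               00000000111111111111111111111111
step 19: eval (r3 < (4 + (lane // 4))) 00000000111111111111111111111111
step 20: r0 <- (r3 + (lane + r0))     00000000000011111111111111111111
step 21: r3 <- (r3 + 1)               00000000000011111111111111111111
step 22: eval (r3 < (4 + (lane // 4))) 00000000000011111111111111111111
step 23: r0 <- (r3 + (lane + r0))     00000000000000001111111111111111
step 24: r3 <- (r3 + 1)               00000000000000001111111111111111
step 25: eval (r3 < (4 + (lane // 4))) 00000000000000001111111111111111
step 26: r0 <- (r3 + (lane + r0))     00000000000000000000111111111111
step 27: r3 <- (r3 + 1)               00000000000000000000111111111111
step 28: eval (r3 < (4 + (lane // 4))) 00000000000000000000111111111111
step 29: r0 <- (r3 + (lane + r0))     00000000000000000000000011111111
step 30: r3 <- (r3 + 1)               00000000000000000000000011111111
step 31: eval (r3 < (4 + (lane // 4))) 00000000000000000000000011111111
step 32: r0 <- (r3 + (lane + r0))     00000000000000000000000000001111
step 33: r3 <- (r3 + 1)               00000000000000000000000000001111
step 34: eval (r3 < (4 + (lane // 4))) 00000000000000000000000000001111
step 35: r3 <- 11                     11111111111111111111111111111111

Answer: 36 steps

r0: 6,11,16,21,34,40,46,52,71,78,85,92,117,125,133,141,172,181,190,199,236,246,256,266,309,320,331,342,391,403,415,427
r3: 11,11,11,11,11,11,11,11,11,11,11,11,11,11,11,11,11,11,11,11,11,11,11,11,11,11,11,11,11,11,11,11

steps = 36; useful = 816; efficiency = 816/1152 = 17/24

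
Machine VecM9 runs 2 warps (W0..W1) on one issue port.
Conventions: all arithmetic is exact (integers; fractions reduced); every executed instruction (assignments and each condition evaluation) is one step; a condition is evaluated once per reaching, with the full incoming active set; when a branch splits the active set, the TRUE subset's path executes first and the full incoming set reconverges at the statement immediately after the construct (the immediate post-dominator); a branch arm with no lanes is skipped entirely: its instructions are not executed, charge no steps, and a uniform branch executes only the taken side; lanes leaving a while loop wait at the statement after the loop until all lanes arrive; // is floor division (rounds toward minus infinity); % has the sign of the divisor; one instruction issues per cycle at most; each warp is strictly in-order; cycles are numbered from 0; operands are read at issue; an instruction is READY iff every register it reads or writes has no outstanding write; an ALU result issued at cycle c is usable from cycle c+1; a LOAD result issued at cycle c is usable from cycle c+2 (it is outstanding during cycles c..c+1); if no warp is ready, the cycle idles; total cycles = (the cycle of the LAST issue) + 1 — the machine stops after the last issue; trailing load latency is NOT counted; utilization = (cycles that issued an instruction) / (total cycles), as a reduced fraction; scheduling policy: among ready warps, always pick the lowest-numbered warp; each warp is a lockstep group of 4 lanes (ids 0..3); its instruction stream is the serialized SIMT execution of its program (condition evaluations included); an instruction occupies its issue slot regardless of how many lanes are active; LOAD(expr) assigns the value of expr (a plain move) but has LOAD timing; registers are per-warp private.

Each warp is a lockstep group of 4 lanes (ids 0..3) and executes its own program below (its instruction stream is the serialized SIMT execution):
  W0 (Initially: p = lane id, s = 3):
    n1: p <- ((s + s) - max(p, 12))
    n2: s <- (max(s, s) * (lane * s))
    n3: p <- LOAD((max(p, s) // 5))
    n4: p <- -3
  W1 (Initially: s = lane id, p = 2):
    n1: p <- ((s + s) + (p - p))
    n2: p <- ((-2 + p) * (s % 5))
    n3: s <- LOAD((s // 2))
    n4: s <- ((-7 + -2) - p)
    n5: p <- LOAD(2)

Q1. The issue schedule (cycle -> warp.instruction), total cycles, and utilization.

cycle 0: W0.I0
cycle 1: W0.I1
cycle 2: W0.I2
cycle 3: W1.I0
cycle 4: W0.I3
cycle 5: W1.I1
cycle 6: W1.I2
cycle 7: idle
cycle 8: W1.I3
cycle 9: W1.I4

Answer: 10 cycles, utilization 9/10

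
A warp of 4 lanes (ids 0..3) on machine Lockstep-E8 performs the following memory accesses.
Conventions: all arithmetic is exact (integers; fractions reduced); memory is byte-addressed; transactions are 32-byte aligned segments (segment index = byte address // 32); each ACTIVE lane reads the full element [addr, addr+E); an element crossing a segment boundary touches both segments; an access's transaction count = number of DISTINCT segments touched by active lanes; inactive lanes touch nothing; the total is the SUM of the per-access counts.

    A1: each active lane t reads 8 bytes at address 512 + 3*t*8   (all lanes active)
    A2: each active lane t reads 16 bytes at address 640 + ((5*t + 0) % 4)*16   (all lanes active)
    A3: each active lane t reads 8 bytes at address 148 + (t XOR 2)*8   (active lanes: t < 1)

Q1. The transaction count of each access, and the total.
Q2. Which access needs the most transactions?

A1: 3 transactions
A2: 2 transactions
A3: 1 transaction

Answer: 3,2,1; total 6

Answer: A1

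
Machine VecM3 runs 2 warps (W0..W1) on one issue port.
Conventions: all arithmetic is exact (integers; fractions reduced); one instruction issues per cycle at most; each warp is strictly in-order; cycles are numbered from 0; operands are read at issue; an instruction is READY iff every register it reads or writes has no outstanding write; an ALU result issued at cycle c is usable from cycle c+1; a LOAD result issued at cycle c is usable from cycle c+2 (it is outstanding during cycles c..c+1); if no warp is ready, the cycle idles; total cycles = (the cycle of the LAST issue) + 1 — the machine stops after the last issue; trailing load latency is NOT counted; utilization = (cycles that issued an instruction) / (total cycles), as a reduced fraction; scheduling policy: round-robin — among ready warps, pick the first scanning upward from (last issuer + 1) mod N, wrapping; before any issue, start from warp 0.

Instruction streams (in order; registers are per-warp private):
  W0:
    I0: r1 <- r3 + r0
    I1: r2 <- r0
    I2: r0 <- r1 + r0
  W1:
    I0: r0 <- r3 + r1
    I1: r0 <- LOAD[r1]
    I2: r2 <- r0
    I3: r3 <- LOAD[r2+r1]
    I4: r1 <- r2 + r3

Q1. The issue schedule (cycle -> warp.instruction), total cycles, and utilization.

cycle 0: W0.I0
cycle 1: W1.I0
cycle 2: W0.I1
cycle 3: W1.I1
cycle 4: W0.I2
cycle 5: W1.I2
cycle 6: W1.I3
cycle 7: idle
cycle 8: W1.I4

Answer: 9 cycles, utilization 8/9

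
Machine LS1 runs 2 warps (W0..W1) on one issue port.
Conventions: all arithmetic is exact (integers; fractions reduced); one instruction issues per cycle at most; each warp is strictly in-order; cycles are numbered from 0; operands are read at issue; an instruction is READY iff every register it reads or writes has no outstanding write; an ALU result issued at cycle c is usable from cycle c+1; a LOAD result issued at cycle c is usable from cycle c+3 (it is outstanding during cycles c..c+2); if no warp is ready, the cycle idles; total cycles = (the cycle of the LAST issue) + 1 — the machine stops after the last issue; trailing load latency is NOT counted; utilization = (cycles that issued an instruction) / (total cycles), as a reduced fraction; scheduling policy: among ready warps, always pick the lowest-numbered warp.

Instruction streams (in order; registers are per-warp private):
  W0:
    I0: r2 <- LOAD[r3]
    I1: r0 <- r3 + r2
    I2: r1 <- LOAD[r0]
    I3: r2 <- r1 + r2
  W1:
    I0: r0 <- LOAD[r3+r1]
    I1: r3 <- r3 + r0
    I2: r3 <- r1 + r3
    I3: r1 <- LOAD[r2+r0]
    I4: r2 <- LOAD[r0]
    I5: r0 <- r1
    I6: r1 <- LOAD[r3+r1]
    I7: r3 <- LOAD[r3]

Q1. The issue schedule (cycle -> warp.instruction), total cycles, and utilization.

cycle 0: W0.I0
cycle 1: W1.I0
cycle 2: idle
cycle 3: W0.I1
cycle 4: W0.I2
cycle 5: W1.I1
cycle 6: W1.I2
cycle 7: W0.I3
cycle 8: W1.I3
cycle 9: W1.I4
cycle 10: idle
cycle 11: W1.I5
cycle 12: W1.I6
cycle 13: W1.I7

Answer: 14 cycles, utilization 6/7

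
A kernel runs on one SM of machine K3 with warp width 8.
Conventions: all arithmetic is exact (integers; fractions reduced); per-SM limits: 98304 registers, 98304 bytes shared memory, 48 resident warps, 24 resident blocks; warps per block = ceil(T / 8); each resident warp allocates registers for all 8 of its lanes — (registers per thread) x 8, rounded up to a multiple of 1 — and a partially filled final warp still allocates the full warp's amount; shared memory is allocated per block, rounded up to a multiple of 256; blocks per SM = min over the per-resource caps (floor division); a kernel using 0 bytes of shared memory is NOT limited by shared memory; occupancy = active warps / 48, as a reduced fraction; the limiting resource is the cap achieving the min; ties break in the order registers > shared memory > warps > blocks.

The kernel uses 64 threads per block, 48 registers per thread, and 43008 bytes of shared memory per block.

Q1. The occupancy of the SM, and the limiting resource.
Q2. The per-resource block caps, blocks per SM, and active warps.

Answer: occupancy 1/3, limited by shared memory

registers: 32 blocks
shared memory: 2 blocks
warps: 6 blocks
blocks: 24 blocks

Answer: 2 blocks, 16 active warps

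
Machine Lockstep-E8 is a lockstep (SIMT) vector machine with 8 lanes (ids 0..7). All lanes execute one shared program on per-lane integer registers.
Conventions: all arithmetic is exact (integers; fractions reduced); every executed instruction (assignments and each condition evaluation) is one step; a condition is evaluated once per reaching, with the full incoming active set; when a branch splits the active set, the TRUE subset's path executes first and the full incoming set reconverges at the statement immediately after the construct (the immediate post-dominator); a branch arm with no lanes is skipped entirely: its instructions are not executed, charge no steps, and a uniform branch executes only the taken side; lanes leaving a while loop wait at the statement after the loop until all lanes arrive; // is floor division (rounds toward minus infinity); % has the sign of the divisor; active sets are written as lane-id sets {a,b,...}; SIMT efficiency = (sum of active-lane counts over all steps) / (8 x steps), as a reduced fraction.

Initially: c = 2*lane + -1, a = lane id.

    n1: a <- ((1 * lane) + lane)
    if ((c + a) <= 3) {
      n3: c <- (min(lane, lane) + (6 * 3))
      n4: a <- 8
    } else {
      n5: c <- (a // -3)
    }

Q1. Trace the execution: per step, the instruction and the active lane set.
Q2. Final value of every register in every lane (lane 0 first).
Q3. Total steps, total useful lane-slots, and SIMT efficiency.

step 0: a <- ((1 * lane) + lane)     {0,1,2,3,4,5,6,7}
step 1: eval ((c + a) <= 3)          {0,1,2,3,4,5,6,7}
step 2: c <- (min(lane, lane) + (6 * 3)) {0,1}
step 3: a <- 8                       {0,1}
step 4: c <- (a // -3)               {2,3,4,5,6,7}

Answer: 5 steps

c: 18,19,-2,-2,-3,-4,-4,-5
a: 8,8,4,6,8,10,12,14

steps = 5; useful = 26; efficiency = 26/40 = 13/20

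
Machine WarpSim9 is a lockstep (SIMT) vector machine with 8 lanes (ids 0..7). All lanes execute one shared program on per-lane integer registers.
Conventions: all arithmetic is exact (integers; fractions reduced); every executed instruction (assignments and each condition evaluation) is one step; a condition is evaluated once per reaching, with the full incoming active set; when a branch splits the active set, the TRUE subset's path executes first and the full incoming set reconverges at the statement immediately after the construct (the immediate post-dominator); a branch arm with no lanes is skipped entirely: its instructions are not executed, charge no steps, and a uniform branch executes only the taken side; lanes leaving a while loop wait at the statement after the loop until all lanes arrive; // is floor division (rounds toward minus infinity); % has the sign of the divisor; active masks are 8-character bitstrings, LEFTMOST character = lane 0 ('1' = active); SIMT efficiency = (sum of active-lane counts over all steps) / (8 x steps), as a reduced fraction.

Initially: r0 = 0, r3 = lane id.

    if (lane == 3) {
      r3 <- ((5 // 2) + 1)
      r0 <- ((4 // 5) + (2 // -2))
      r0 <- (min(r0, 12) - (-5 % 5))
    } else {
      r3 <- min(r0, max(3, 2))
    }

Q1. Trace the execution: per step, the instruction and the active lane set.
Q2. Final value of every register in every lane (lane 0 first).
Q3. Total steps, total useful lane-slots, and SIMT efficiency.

step 0: eval (lane == 3)             11111111
step 1: r3 <- ((5 // 2) + 1)         00010000
step 2: r0 <- ((4 // 5) + (2 // -2)) 00010000
step 3: r0 <- (min(r0, 12) - (-5 % 5)) 00010000
step 4: r3 <- min(r0, max(3, 2))     11101111

Answer: 5 steps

r0: 0,0,0,-1,0,0,0,0
r3: 0,0,0,3,0,0,0,0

steps = 5; useful = 18; efficiency = 18/40 = 9/20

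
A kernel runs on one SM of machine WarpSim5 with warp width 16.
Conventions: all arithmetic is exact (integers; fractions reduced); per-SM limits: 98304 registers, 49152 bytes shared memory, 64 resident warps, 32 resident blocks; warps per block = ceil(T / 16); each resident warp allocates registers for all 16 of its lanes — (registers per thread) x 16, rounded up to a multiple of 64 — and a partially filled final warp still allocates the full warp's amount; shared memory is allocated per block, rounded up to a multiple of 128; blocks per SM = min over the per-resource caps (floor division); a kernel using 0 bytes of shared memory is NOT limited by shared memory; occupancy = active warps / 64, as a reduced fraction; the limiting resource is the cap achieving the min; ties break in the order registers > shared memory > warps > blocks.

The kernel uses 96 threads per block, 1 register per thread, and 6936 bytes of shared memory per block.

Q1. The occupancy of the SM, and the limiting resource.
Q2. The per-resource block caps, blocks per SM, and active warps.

Answer: occupancy 9/16, limited by shared memory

registers: 256 blocks
shared memory: 6 blocks
warps: 10 blocks
blocks: 32 blocks

Answer: 6 blocks, 36 active warps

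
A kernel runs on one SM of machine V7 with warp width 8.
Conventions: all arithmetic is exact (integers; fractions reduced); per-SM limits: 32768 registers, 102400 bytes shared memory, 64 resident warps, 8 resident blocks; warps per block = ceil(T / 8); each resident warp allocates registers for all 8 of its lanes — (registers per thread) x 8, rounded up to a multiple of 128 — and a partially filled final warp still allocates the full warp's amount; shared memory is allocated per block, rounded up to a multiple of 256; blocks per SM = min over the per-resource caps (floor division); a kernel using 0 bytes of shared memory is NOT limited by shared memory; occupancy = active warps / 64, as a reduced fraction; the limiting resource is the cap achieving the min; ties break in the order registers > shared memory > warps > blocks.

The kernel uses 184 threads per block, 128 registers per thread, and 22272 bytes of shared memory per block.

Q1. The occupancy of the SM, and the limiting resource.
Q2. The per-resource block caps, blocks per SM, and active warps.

Answer: occupancy 23/64, limited by registers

registers: 1 block
shared memory: 4 blocks
warps: 2 blocks
blocks: 8 blocks

Answer: 1 block, 23 active warps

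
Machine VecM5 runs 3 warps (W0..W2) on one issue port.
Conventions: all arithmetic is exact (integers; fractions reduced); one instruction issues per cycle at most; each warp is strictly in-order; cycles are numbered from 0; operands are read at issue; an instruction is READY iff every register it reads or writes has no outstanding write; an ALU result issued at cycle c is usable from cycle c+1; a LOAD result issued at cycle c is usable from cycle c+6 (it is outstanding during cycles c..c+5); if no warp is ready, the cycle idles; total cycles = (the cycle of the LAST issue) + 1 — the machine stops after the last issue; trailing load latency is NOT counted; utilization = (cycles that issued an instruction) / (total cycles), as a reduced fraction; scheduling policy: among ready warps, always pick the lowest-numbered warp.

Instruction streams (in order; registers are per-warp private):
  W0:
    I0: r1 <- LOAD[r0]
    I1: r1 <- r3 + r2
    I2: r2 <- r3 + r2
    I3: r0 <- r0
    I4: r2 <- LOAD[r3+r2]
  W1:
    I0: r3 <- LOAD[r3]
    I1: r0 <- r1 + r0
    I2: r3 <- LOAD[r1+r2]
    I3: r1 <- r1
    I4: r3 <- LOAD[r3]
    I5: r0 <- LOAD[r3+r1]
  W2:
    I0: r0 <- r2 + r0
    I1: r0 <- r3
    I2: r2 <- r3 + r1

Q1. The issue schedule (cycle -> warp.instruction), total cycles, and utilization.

cycle 0: W0.I0
cycle 1: W1.I0
cycle 2: W1.I1
cycle 3: W2.I0
cycle 4: W2.I1
cycle 5: W2.I2
cycle 6: W0.I1
cycle 7: W0.I2
cycle 8: W0.I3
cycle 9: W0.I4
cycle 10: W1.I2
cycle 11: W1.I3
cycle 12: idle
cycle 13: idle
cycle 14: idle
cycle 15: idle
cycle 16: W1.I4
cycle 17: idle
cycle 18: idle
cycle 19: idle
cycle 20: idle
cycle 21: idle
cycle 22: W1.I5

Answer: 23 cycles, utilization 14/23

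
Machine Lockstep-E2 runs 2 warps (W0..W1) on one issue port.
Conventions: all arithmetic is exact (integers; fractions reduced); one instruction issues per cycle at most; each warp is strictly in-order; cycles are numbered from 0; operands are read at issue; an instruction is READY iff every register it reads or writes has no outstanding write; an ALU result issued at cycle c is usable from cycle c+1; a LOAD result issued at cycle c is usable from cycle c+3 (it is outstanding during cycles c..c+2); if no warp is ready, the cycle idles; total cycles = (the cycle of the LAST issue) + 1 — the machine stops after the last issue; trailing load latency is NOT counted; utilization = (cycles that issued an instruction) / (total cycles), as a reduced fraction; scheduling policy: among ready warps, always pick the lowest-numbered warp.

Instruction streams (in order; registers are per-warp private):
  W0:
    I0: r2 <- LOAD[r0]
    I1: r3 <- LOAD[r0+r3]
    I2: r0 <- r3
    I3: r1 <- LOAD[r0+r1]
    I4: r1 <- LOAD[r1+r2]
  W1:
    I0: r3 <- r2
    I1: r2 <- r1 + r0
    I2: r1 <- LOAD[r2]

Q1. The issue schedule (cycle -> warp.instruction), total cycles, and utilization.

cycle 0: W0.I0
cycle 1: W0.I1
cycle 2: W1.I0
cycle 3: W1.I1
cycle 4: W0.I2
cycle 5: W0.I3
cycle 6: W1.I2
cycle 7: idle
cycle 8: W0.I4

Answer: 9 cycles, utilization 8/9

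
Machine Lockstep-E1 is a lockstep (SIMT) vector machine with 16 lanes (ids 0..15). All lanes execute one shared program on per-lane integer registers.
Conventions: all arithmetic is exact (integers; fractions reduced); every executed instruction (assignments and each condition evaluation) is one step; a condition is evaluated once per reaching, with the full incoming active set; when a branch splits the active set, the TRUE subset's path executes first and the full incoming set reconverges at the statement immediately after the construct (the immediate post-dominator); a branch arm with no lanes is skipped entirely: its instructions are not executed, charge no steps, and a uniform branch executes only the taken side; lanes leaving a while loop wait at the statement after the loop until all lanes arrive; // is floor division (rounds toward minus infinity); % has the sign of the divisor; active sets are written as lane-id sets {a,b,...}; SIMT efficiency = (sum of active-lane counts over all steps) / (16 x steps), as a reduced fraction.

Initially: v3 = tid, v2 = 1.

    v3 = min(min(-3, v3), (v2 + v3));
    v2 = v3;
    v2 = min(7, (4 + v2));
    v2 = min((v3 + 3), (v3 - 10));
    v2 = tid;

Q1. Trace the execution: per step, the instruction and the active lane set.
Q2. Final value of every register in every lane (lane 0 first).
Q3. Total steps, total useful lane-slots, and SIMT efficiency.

step 0: v3 <- min(min(-3, v3), (v2 + v3)) {0,1,2,3,4,5,6,7,8,9,10,11,12,13,14,15}
step 1: v2 <- v3                     {0,1,2,3,4,5,6,7,8,9,10,11,12,13,14,15}
step 2: v2 <- min(7, (4 + v2))       {0,1,2,3,4,5,6,7,8,9,10,11,12,13,14,15}
step 3: v2 <- min((v3 + 3), (v3 - 10)) {0,1,2,3,4,5,6,7,8,9,10,11,12,13,14,15}
step 4: v2 <- tid                    {0,1,2,3,4,5,6,7,8,9,10,11,12,13,14,15}

Answer: 5 steps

v3: -3,-3,-3,-3,-3,-3,-3,-3,-3,-3,-3,-3,-3,-3,-3,-3
v2: 0,1,2,3,4,5,6,7,8,9,10,11,12,13,14,15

steps = 5; useful = 80; efficiency = 80/80 = 1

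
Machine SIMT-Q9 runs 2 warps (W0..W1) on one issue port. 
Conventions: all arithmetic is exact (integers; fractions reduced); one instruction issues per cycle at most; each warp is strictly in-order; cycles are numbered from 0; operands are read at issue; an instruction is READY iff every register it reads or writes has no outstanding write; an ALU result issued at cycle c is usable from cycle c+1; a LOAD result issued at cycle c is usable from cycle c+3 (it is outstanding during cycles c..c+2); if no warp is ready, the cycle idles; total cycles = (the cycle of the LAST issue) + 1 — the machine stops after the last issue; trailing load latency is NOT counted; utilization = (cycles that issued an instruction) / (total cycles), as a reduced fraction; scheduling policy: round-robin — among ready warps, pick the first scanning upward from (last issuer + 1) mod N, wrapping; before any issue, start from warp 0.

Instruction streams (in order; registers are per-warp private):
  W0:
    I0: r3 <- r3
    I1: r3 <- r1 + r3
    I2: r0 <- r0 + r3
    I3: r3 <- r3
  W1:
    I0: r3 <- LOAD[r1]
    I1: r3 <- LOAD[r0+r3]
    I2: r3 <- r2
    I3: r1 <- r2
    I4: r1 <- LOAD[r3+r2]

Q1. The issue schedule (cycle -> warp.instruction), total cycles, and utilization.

cycle 0: W0.I0
cycle 1: W1.I0
cycle 2: W0.I1
cycle 3: W0.I2
cycle 4: W1.I1
cycle 5: W0.I3
cycle 6: idle
cycle 7: W1.I2
cycle 8: W1.I3
cycle 9: W1.I4

Answer: 10 cycles, utilization 9/10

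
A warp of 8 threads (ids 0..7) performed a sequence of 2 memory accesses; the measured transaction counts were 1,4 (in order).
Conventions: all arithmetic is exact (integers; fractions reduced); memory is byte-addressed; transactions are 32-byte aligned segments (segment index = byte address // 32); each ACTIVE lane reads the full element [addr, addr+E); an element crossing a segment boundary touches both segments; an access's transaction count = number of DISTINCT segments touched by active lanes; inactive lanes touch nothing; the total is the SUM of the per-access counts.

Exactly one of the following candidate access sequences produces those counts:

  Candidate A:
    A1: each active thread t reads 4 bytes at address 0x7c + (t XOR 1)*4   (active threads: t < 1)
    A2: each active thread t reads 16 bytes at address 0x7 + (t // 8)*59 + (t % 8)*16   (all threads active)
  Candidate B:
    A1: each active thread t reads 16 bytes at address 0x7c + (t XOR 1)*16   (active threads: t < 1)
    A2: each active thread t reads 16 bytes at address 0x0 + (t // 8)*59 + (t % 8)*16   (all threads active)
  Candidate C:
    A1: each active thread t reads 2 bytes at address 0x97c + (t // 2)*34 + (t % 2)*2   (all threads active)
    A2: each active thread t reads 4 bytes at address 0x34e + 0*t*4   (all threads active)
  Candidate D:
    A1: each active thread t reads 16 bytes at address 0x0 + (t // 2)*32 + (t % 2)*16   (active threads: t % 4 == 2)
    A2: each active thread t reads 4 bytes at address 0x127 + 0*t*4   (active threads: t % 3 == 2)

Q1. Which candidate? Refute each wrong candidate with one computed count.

A: A2 gives 5 transactions, not 4
C: A1 gives 5 transactions, not 1
D: A1 gives 2 transactions, not 1
B: all counts match (1,4)

Answer: B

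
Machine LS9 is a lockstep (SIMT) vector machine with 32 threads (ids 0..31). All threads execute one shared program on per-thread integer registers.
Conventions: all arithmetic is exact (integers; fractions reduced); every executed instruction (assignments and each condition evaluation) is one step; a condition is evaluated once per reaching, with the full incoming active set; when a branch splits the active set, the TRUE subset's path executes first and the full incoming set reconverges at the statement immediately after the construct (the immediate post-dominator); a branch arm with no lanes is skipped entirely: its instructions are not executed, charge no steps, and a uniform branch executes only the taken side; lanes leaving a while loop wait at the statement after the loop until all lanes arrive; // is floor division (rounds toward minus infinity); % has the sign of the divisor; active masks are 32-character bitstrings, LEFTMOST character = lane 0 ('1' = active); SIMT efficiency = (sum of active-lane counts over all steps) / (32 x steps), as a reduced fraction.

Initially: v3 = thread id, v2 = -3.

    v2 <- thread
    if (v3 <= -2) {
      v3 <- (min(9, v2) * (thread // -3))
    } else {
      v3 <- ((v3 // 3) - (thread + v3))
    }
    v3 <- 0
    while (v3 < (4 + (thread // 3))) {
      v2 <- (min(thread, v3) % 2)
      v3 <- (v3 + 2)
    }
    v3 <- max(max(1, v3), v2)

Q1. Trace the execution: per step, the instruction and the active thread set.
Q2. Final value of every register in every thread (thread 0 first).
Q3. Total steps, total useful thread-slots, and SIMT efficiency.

step 0: v2 <- thread                 11111111111111111111111111111111
step 1: eval (v3 <= -2)              11111111111111111111111111111111
step 2: v3 <- ((v3 // 3) - (thread + v3)) 11111111111111111111111111111111
step 3: v3 <- 0                      11111111111111111111111111111111
step 4: eval (v3 < (4 + (thread // 3))) 11111111111111111111111111111111
step 5: v2 <- (min(thread, v3) % 2)  11111111111111111111111111111111
step 6: v3 <- (v3 + 2)               11111111111111111111111111111111
step 7: eval (v3 < (4 + (thread // 3))) 11111111111111111111111111111111
step 8: v2 <- (min(thread, v3) % 2)  11111111111111111111111111111111
step 9: v3 <- (v3 + 2)               11111111111111111111111111111111
step 10: eval (v3 < (4 + (thread // 3))) 11111111111111111111111111111111
step 11: v2 <- (min(thread, v3) % 2)  00011111111111111111111111111111
step 12: v3 <- (v3 + 2)               00011111111111111111111111111111
step 13: eval (v3 < (4 + (thread // 3))) 00011111111111111111111111111111
step 14: v2 <- (min(thread, v3) % 2)  00000000011111111111111111111111
step 15: v3 <- (v3 + 2)               00000000011111111111111111111111
step 16: eval (v3 < (4 + (thread // 3))) 00000000011111111111111111111111
step 17: v2 <- (min(thread, v3) % 2)  00000000000000011111111111111111
step 18: v3 <- (v3 + 2)               00000000000000011111111111111111
step 19: eval (v3 < (4 + (thread // 3))) 00000000000000011111111111111111
step 20: v2 <- (min(thread, v3) % 2)  00000000000000000000011111111111
step 21: v3 <- (v3 + 2)               00000000000000000000011111111111
step 22: eval (v3 < (4 + (thread // 3))) 00000000000000000000011111111111
step 23: v2 <- (min(thread, v3) % 2)  00000000000000000000000000011111
step 24: v3 <- (v3 + 2)               00000000000000000000000000011111
step 25: eval (v3 < (4 + (thread // 3))) 00000000000000000000000000011111
step 26: v3 <- max(max(1, v3), v2)    11111111111111111111111111111111

Answer: 27 steps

v3: 4,4,4,6,6,6,6,6,6,8,8,8,8,8,8,10,10,10,10,10,10,12,12,12,12,12,12,14,14,14,14,14
v2: 0,1,0,1,0,0,0,0,0,0,0,0,0,0,0,0,0,0,0,0,0,0,0,0,0,0,0,0,0,0,0,0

steps = 27; useful = 639; efficiency = 639/864 = 71/96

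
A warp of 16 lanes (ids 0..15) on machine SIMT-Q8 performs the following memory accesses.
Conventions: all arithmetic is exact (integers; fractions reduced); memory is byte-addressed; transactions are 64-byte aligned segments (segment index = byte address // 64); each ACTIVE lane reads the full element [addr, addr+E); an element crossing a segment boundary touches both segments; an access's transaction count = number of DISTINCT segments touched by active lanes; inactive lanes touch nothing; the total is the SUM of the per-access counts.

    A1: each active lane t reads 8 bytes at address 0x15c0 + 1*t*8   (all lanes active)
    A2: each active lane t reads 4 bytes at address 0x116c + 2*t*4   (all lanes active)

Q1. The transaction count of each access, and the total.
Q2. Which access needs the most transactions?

A1: 2 transactions
A2: 3 transactions

Answer: 2,3; total 5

Answer: A2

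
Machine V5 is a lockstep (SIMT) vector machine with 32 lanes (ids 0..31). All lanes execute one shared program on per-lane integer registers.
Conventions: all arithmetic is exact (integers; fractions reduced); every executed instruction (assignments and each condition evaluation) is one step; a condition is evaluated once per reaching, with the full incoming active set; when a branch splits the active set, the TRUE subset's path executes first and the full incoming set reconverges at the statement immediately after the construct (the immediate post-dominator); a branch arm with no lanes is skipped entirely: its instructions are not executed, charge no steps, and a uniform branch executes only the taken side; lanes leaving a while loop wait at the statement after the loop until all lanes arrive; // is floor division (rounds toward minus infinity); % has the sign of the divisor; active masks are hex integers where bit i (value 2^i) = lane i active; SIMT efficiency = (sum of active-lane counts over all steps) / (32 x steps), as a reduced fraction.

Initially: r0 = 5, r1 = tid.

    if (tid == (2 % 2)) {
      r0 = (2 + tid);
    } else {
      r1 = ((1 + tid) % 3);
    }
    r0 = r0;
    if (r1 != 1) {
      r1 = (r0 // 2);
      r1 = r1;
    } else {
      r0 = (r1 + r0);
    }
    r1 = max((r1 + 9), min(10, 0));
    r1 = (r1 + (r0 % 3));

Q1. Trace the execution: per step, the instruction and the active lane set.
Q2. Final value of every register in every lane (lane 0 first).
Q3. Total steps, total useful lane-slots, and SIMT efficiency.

step 0: eval (tid == (2 % 2))        0xffffffff
step 1: r0 <- (2 + tid)              0x00000001
step 2: r1 <- ((1 + tid) % 3)        0xfffffffe
step 3: r0 <- r0                     0xffffffff
step 4: eval (r1 != 1)               0xffffffff
step 5: r1 <- (r0 // 2)              0xb6db6db7
step 6: r1 <- r1                     0xb6db6db7
step 7: r0 <- (r1 + r0)              0x49249248
step 8: r1 <- max((r1 + 9), min(10, 0)) 0xffffffff
step 9: r1 <- (r1 + (r0 % 3))        0xffffffff

Answer: 10 steps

r0: 2,5,5,6,5,5,6,5,5,6,5,5,6,5,5,6,5,5,6,5,5,6,5,5,6,5,5,6,5,5,6,5
r1: 12,13,13,10,13,13,10,13,13,10,13,13,10,13,13,10,13,13,10,13,13,10,13,13,10,13,13,10,13,13,10,13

steps = 10; useful = 246; efficiency = 246/320 = 123/160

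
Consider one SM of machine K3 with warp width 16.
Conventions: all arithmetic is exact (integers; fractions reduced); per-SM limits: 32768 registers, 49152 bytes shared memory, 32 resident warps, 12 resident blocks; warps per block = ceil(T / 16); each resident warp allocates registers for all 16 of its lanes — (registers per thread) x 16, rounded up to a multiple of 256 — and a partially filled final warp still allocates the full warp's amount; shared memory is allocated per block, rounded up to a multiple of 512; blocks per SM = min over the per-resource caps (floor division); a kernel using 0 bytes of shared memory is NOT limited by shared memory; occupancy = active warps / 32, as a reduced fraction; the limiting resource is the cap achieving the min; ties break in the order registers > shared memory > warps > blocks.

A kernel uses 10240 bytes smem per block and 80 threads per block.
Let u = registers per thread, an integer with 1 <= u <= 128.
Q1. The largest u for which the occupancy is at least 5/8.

Answer: u = 96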